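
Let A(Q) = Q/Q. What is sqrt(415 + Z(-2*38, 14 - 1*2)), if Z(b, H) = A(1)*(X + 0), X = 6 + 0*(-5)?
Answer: sqrt(421) ≈ 20.518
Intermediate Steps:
X = 6 (X = 6 + 0 = 6)
A(Q) = 1
Z(b, H) = 6 (Z(b, H) = 1*(6 + 0) = 1*6 = 6)
sqrt(415 + Z(-2*38, 14 - 1*2)) = sqrt(415 + 6) = sqrt(421)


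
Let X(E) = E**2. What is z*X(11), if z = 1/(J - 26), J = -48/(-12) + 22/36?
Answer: -198/35 ≈ -5.6571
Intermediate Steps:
J = 83/18 (J = -48*(-1/12) + 22*(1/36) = 4 + 11/18 = 83/18 ≈ 4.6111)
z = -18/385 (z = 1/(83/18 - 26) = 1/(-385/18) = -18/385 ≈ -0.046753)
z*X(11) = -18/385*11**2 = -18/385*121 = -198/35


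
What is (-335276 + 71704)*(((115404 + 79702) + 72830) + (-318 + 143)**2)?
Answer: -78692319892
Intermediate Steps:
(-335276 + 71704)*(((115404 + 79702) + 72830) + (-318 + 143)**2) = -263572*((195106 + 72830) + (-175)**2) = -263572*(267936 + 30625) = -263572*298561 = -78692319892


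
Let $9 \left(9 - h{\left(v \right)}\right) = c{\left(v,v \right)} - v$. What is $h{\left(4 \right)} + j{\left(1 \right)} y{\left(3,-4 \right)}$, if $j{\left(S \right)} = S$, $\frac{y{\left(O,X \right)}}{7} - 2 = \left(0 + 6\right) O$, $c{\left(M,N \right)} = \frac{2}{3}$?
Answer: $\frac{4033}{27} \approx 149.37$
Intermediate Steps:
$c{\left(M,N \right)} = \frac{2}{3}$ ($c{\left(M,N \right)} = 2 \cdot \frac{1}{3} = \frac{2}{3}$)
$y{\left(O,X \right)} = 14 + 42 O$ ($y{\left(O,X \right)} = 14 + 7 \left(0 + 6\right) O = 14 + 7 \cdot 6 O = 14 + 42 O$)
$h{\left(v \right)} = \frac{241}{27} + \frac{v}{9}$ ($h{\left(v \right)} = 9 - \frac{\frac{2}{3} - v}{9} = 9 + \left(- \frac{2}{27} + \frac{v}{9}\right) = \frac{241}{27} + \frac{v}{9}$)
$h{\left(4 \right)} + j{\left(1 \right)} y{\left(3,-4 \right)} = \left(\frac{241}{27} + \frac{1}{9} \cdot 4\right) + 1 \left(14 + 42 \cdot 3\right) = \left(\frac{241}{27} + \frac{4}{9}\right) + 1 \left(14 + 126\right) = \frac{253}{27} + 1 \cdot 140 = \frac{253}{27} + 140 = \frac{4033}{27}$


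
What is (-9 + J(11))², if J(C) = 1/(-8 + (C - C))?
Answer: 5329/64 ≈ 83.266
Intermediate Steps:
J(C) = -⅛ (J(C) = 1/(-8 + 0) = 1/(-8) = -⅛)
(-9 + J(11))² = (-9 - ⅛)² = (-73/8)² = 5329/64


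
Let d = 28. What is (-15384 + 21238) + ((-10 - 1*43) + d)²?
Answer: 6479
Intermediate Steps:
(-15384 + 21238) + ((-10 - 1*43) + d)² = (-15384 + 21238) + ((-10 - 1*43) + 28)² = 5854 + ((-10 - 43) + 28)² = 5854 + (-53 + 28)² = 5854 + (-25)² = 5854 + 625 = 6479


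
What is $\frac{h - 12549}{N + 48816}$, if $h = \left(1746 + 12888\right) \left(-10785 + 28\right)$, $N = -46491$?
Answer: $- \frac{52476829}{775} \approx -67712.0$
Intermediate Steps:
$h = -157417938$ ($h = 14634 \left(-10757\right) = -157417938$)
$\frac{h - 12549}{N + 48816} = \frac{-157417938 - 12549}{-46491 + 48816} = - \frac{157430487}{2325} = \left(-157430487\right) \frac{1}{2325} = - \frac{52476829}{775}$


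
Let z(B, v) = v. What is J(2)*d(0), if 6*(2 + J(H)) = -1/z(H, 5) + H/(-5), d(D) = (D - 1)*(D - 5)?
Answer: -21/2 ≈ -10.500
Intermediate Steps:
d(D) = (-1 + D)*(-5 + D)
J(H) = -61/30 - H/30 (J(H) = -2 + (-1/5 + H/(-5))/6 = -2 + (-1*⅕ + H*(-⅕))/6 = -2 + (-⅕ - H/5)/6 = -2 + (-1/30 - H/30) = -61/30 - H/30)
J(2)*d(0) = (-61/30 - 1/30*2)*(5 + 0² - 6*0) = (-61/30 - 1/15)*(5 + 0 + 0) = -21/10*5 = -21/2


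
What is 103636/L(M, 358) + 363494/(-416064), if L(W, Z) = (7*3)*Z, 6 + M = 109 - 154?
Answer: 3365538401/260664096 ≈ 12.911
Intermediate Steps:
M = -51 (M = -6 + (109 - 154) = -6 - 45 = -51)
L(W, Z) = 21*Z
103636/L(M, 358) + 363494/(-416064) = 103636/((21*358)) + 363494/(-416064) = 103636/7518 + 363494*(-1/416064) = 103636*(1/7518) - 181747/208032 = 51818/3759 - 181747/208032 = 3365538401/260664096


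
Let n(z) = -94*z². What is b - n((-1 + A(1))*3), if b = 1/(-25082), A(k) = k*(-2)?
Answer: 190974347/25082 ≈ 7614.0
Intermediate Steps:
A(k) = -2*k
b = -1/25082 ≈ -3.9869e-5
b - n((-1 + A(1))*3) = -1/25082 - (-94)*((-1 - 2*1)*3)² = -1/25082 - (-94)*((-1 - 2)*3)² = -1/25082 - (-94)*(-3*3)² = -1/25082 - (-94)*(-9)² = -1/25082 - (-94)*81 = -1/25082 - 1*(-7614) = -1/25082 + 7614 = 190974347/25082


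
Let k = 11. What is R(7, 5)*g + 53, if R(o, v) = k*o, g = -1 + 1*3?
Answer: 207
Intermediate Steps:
g = 2 (g = -1 + 3 = 2)
R(o, v) = 11*o
R(7, 5)*g + 53 = (11*7)*2 + 53 = 77*2 + 53 = 154 + 53 = 207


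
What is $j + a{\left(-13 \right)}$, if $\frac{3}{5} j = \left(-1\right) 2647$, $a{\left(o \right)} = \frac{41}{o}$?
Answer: $- \frac{172178}{39} \approx -4414.8$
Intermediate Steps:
$j = - \frac{13235}{3}$ ($j = \frac{5 \left(\left(-1\right) 2647\right)}{3} = \frac{5}{3} \left(-2647\right) = - \frac{13235}{3} \approx -4411.7$)
$j + a{\left(-13 \right)} = - \frac{13235}{3} + \frac{41}{-13} = - \frac{13235}{3} + 41 \left(- \frac{1}{13}\right) = - \frac{13235}{3} - \frac{41}{13} = - \frac{172178}{39}$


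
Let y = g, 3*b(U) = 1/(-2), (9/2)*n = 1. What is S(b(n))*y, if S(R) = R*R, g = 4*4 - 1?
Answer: 5/12 ≈ 0.41667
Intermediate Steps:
n = 2/9 (n = (2/9)*1 = 2/9 ≈ 0.22222)
b(U) = -⅙ (b(U) = (⅓)/(-2) = (⅓)*(-½) = -⅙)
g = 15 (g = 16 - 1 = 15)
S(R) = R²
y = 15
S(b(n))*y = (-⅙)²*15 = (1/36)*15 = 5/12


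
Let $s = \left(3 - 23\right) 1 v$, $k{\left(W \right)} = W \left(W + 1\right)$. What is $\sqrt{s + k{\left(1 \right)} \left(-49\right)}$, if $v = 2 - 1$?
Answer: $i \sqrt{118} \approx 10.863 i$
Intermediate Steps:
$v = 1$
$k{\left(W \right)} = W \left(1 + W\right)$
$s = -20$ ($s = \left(3 - 23\right) 1 \cdot 1 = \left(-20\right) 1 \cdot 1 = \left(-20\right) 1 = -20$)
$\sqrt{s + k{\left(1 \right)} \left(-49\right)} = \sqrt{-20 + 1 \left(1 + 1\right) \left(-49\right)} = \sqrt{-20 + 1 \cdot 2 \left(-49\right)} = \sqrt{-20 + 2 \left(-49\right)} = \sqrt{-20 - 98} = \sqrt{-118} = i \sqrt{118}$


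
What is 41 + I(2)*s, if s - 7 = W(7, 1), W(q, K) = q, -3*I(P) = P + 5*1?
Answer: 25/3 ≈ 8.3333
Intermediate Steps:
I(P) = -5/3 - P/3 (I(P) = -(P + 5*1)/3 = -(P + 5)/3 = -(5 + P)/3 = -5/3 - P/3)
s = 14 (s = 7 + 7 = 14)
41 + I(2)*s = 41 + (-5/3 - ⅓*2)*14 = 41 + (-5/3 - ⅔)*14 = 41 - 7/3*14 = 41 - 98/3 = 25/3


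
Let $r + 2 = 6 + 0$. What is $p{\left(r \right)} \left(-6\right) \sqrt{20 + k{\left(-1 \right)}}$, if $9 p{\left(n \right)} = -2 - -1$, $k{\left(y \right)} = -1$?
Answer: $\frac{2 \sqrt{19}}{3} \approx 2.9059$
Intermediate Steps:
$r = 4$ ($r = -2 + \left(6 + 0\right) = -2 + 6 = 4$)
$p{\left(n \right)} = - \frac{1}{9}$ ($p{\left(n \right)} = \frac{-2 - -1}{9} = \frac{-2 + 1}{9} = \frac{1}{9} \left(-1\right) = - \frac{1}{9}$)
$p{\left(r \right)} \left(-6\right) \sqrt{20 + k{\left(-1 \right)}} = \left(- \frac{1}{9}\right) \left(-6\right) \sqrt{20 - 1} = \frac{2 \sqrt{19}}{3}$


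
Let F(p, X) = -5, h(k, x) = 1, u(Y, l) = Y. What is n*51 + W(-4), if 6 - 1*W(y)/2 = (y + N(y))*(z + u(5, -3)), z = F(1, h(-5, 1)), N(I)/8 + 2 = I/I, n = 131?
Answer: 6693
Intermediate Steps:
N(I) = -8 (N(I) = -16 + 8*(I/I) = -16 + 8*1 = -16 + 8 = -8)
z = -5
W(y) = 12 (W(y) = 12 - 2*(y - 8)*(-5 + 5) = 12 - 2*(-8 + y)*0 = 12 - 2*0 = 12 + 0 = 12)
n*51 + W(-4) = 131*51 + 12 = 6681 + 12 = 6693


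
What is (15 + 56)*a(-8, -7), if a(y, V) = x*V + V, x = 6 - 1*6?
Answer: -497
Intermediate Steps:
x = 0 (x = 6 - 6 = 0)
a(y, V) = V (a(y, V) = 0*V + V = 0 + V = V)
(15 + 56)*a(-8, -7) = (15 + 56)*(-7) = 71*(-7) = -497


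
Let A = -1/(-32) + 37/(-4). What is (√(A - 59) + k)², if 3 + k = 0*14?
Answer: (24 - I*√4366)²/64 ≈ -59.219 - 49.557*I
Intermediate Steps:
k = -3 (k = -3 + 0*14 = -3 + 0 = -3)
A = -295/32 (A = -1*(-1/32) + 37*(-¼) = 1/32 - 37/4 = -295/32 ≈ -9.2188)
(√(A - 59) + k)² = (√(-295/32 - 59) - 3)² = (√(-2183/32) - 3)² = (I*√4366/8 - 3)² = (-3 + I*√4366/8)²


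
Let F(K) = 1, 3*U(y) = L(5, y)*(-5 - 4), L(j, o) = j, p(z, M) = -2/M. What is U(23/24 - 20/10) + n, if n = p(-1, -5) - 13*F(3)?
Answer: -138/5 ≈ -27.600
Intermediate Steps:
U(y) = -15 (U(y) = (5*(-5 - 4))/3 = (5*(-9))/3 = (⅓)*(-45) = -15)
n = -63/5 (n = -2/(-5) - 13*1 = -2*(-⅕) - 13 = ⅖ - 13 = -63/5 ≈ -12.600)
U(23/24 - 20/10) + n = -15 - 63/5 = -138/5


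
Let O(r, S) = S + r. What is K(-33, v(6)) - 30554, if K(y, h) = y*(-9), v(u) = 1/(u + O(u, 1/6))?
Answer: -30257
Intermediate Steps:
v(u) = 1/(⅙ + 2*u) (v(u) = 1/(u + (1/6 + u)) = 1/(u + (⅙ + u)) = 1/(⅙ + 2*u))
K(y, h) = -9*y
K(-33, v(6)) - 30554 = -9*(-33) - 30554 = 297 - 30554 = -30257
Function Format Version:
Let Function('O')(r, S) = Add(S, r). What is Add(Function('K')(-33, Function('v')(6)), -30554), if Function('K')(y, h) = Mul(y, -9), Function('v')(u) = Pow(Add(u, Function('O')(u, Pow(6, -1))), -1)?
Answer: -30257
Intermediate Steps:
Function('v')(u) = Pow(Add(Rational(1, 6), Mul(2, u)), -1) (Function('v')(u) = Pow(Add(u, Add(Pow(6, -1), u)), -1) = Pow(Add(u, Add(Rational(1, 6), u)), -1) = Pow(Add(Rational(1, 6), Mul(2, u)), -1))
Function('K')(y, h) = Mul(-9, y)
Add(Function('K')(-33, Function('v')(6)), -30554) = Add(Mul(-9, -33), -30554) = Add(297, -30554) = -30257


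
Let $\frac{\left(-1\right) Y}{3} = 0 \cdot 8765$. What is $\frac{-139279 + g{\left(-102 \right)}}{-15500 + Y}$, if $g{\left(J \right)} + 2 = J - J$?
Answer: $\frac{139281}{15500} \approx 8.9859$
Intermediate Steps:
$Y = 0$ ($Y = - 3 \cdot 0 \cdot 8765 = \left(-3\right) 0 = 0$)
$g{\left(J \right)} = -2$ ($g{\left(J \right)} = -2 + \left(J - J\right) = -2 + 0 = -2$)
$\frac{-139279 + g{\left(-102 \right)}}{-15500 + Y} = \frac{-139279 - 2}{-15500 + 0} = - \frac{139281}{-15500} = \left(-139281\right) \left(- \frac{1}{15500}\right) = \frac{139281}{15500}$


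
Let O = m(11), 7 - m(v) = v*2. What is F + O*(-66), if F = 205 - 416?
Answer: 779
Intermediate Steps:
m(v) = 7 - 2*v (m(v) = 7 - v*2 = 7 - 2*v)
O = -15 (O = 7 - 2*11 = 7 - 22 = -15)
F = -211
F + O*(-66) = -211 - 15*(-66) = -211 + 990 = 779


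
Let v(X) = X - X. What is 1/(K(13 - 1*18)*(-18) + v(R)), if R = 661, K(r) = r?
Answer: 1/90 ≈ 0.011111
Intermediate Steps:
v(X) = 0
1/(K(13 - 1*18)*(-18) + v(R)) = 1/((13 - 1*18)*(-18) + 0) = 1/((13 - 18)*(-18) + 0) = 1/(-5*(-18) + 0) = 1/(90 + 0) = 1/90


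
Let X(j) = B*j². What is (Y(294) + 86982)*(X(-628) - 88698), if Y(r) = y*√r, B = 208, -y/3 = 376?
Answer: 7127581160868 - 647023301904*√6 ≈ 5.5427e+12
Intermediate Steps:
y = -1128 (y = -3*376 = -1128)
X(j) = 208*j²
Y(r) = -1128*√r
(Y(294) + 86982)*(X(-628) - 88698) = (-7896*√6 + 86982)*(208*(-628)² - 88698) = (-7896*√6 + 86982)*(208*394384 - 88698) = (-7896*√6 + 86982)*(82031872 - 88698) = (86982 - 7896*√6)*81943174 = 7127581160868 - 647023301904*√6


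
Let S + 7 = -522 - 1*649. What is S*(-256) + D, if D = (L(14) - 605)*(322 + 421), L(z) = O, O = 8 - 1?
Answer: -142746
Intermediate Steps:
O = 7
S = -1178 (S = -7 + (-522 - 1*649) = -7 + (-522 - 649) = -7 - 1171 = -1178)
L(z) = 7
D = -444314 (D = (7 - 605)*(322 + 421) = -598*743 = -444314)
S*(-256) + D = -1178*(-256) - 444314 = 301568 - 444314 = -142746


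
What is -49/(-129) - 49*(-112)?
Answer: 708001/129 ≈ 5488.4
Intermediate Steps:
-49/(-129) - 49*(-112) = -49*(-1/129) + 5488 = 49/129 + 5488 = 708001/129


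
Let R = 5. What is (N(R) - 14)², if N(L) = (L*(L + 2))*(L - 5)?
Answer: 196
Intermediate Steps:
N(L) = L*(-5 + L)*(2 + L) (N(L) = (L*(2 + L))*(-5 + L) = L*(-5 + L)*(2 + L))
(N(R) - 14)² = (5*(-10 + 5² - 3*5) - 14)² = (5*(-10 + 25 - 15) - 14)² = (5*0 - 14)² = (0 - 14)² = (-14)² = 196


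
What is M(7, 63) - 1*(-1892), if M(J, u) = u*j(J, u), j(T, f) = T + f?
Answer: 6302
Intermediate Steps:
M(J, u) = u*(J + u)
M(7, 63) - 1*(-1892) = 63*(7 + 63) - 1*(-1892) = 63*70 + 1892 = 4410 + 1892 = 6302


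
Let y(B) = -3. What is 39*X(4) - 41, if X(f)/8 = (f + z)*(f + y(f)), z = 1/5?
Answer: 6347/5 ≈ 1269.4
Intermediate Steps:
z = ⅕ ≈ 0.20000
X(f) = 8*(-3 + f)*(⅕ + f) (X(f) = 8*((f + ⅕)*(f - 3)) = 8*((⅕ + f)*(-3 + f)) = 8*((-3 + f)*(⅕ + f)) = 8*(-3 + f)*(⅕ + f))
39*X(4) - 41 = 39*(-24/5 + 8*4² - 112/5*4) - 41 = 39*(-24/5 + 8*16 - 448/5) - 41 = 39*(-24/5 + 128 - 448/5) - 41 = 39*(168/5) - 41 = 6552/5 - 41 = 6347/5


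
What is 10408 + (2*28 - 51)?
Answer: 10413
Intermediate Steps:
10408 + (2*28 - 51) = 10408 + (56 - 51) = 10408 + 5 = 10413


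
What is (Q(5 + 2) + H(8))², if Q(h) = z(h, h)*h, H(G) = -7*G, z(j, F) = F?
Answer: 49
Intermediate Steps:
Q(h) = h² (Q(h) = h*h = h²)
(Q(5 + 2) + H(8))² = ((5 + 2)² - 7*8)² = (7² - 56)² = (49 - 56)² = (-7)² = 49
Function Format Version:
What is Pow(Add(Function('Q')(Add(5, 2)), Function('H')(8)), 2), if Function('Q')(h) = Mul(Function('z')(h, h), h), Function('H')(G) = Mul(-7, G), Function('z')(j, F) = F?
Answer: 49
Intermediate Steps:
Function('Q')(h) = Pow(h, 2) (Function('Q')(h) = Mul(h, h) = Pow(h, 2))
Pow(Add(Function('Q')(Add(5, 2)), Function('H')(8)), 2) = Pow(Add(Pow(Add(5, 2), 2), Mul(-7, 8)), 2) = Pow(Add(Pow(7, 2), -56), 2) = Pow(Add(49, -56), 2) = Pow(-7, 2) = 49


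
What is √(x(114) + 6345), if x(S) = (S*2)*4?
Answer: √7257 ≈ 85.188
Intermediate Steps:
x(S) = 8*S (x(S) = (2*S)*4 = 8*S)
√(x(114) + 6345) = √(8*114 + 6345) = √(912 + 6345) = √7257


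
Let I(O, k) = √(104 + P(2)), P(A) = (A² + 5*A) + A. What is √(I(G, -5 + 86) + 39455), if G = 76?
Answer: √(39455 + 2*√30) ≈ 198.66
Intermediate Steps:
P(A) = A² + 6*A
I(O, k) = 2*√30 (I(O, k) = √(104 + 2*(6 + 2)) = √(104 + 2*8) = √(104 + 16) = √120 = 2*√30)
√(I(G, -5 + 86) + 39455) = √(2*√30 + 39455) = √(39455 + 2*√30)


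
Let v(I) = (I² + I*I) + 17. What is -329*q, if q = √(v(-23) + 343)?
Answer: -329*√1418 ≈ -12389.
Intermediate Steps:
v(I) = 17 + 2*I² (v(I) = (I² + I²) + 17 = 2*I² + 17 = 17 + 2*I²)
q = √1418 (q = √((17 + 2*(-23)²) + 343) = √((17 + 2*529) + 343) = √((17 + 1058) + 343) = √(1075 + 343) = √1418 ≈ 37.656)
-329*q = -329*√1418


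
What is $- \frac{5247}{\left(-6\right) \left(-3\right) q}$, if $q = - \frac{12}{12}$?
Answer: $\frac{583}{2} \approx 291.5$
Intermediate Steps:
$q = -1$ ($q = \left(-12\right) \frac{1}{12} = -1$)
$- \frac{5247}{\left(-6\right) \left(-3\right) q} = - \frac{5247}{\left(-6\right) \left(-3\right) \left(-1\right)} = - \frac{5247}{18 \left(-1\right)} = - \frac{5247}{-18} = \left(-5247\right) \left(- \frac{1}{18}\right) = \frac{583}{2}$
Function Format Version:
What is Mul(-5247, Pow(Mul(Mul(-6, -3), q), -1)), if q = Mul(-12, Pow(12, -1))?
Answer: Rational(583, 2) ≈ 291.50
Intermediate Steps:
q = -1 (q = Mul(-12, Rational(1, 12)) = -1)
Mul(-5247, Pow(Mul(Mul(-6, -3), q), -1)) = Mul(-5247, Pow(Mul(Mul(-6, -3), -1), -1)) = Mul(-5247, Pow(Mul(18, -1), -1)) = Mul(-5247, Pow(-18, -1)) = Mul(-5247, Rational(-1, 18)) = Rational(583, 2)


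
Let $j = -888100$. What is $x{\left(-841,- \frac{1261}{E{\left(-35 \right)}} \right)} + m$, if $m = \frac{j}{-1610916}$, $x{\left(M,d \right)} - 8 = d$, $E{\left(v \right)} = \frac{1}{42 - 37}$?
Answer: $- \frac{2535762488}{402729} \approx -6296.4$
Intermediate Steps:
$E{\left(v \right)} = \frac{1}{5}$
$x{\left(M,d \right)} = 8 + d$
$m = \frac{222025}{402729}$ ($m = - \frac{888100}{-1610916} = \left(-888100\right) \left(- \frac{1}{1610916}\right) = \frac{222025}{402729} \approx 0.5513$)
$x{\left(-841,- \frac{1261}{E{\left(-35 \right)}} \right)} + m = \left(8 - 1261 \frac{1}{\frac{1}{5}}\right) + \frac{222025}{402729} = \left(8 - 6305\right) + \frac{222025}{402729} = -6297 + \frac{222025}{402729} = - \frac{2535762488}{402729}$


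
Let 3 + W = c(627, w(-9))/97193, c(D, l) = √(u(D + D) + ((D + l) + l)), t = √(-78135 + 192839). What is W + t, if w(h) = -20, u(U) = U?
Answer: -3 + 4*√7169 + √1841/97193 ≈ 335.68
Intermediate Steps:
t = 4*√7169 (t = √114704 = 4*√7169 ≈ 338.68)
c(D, l) = √(2*l + 3*D) (c(D, l) = √((D + D) + ((D + l) + l)) = √(2*D + (D + 2*l)) = √(2*l + 3*D))
W = -3 + √1841/97193 (W = -3 + √(2*(-20) + 3*627)/97193 = -3 + √(-40 + 1881)*(1/97193) = -3 + √1841*(1/97193) = -3 + √1841/97193 ≈ -2.9996)
W + t = (-3 + √1841/97193) + 4*√7169 = -3 + 4*√7169 + √1841/97193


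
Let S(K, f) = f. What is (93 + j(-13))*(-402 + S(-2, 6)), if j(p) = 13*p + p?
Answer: 35244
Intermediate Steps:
j(p) = 14*p
(93 + j(-13))*(-402 + S(-2, 6)) = (93 + 14*(-13))*(-402 + 6) = (93 - 182)*(-396) = -89*(-396) = 35244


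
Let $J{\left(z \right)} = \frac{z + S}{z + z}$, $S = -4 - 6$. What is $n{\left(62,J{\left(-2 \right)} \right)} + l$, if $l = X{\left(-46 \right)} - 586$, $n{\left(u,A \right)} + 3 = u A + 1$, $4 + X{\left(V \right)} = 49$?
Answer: $-357$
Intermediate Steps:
$X{\left(V \right)} = 45$ ($X{\left(V \right)} = -4 + 49 = 45$)
$S = -10$ ($S = -4 - 6 = -10$)
$J{\left(z \right)} = \frac{-10 + z}{2 z}$ ($J{\left(z \right)} = \frac{z - 10}{z + z} = \frac{-10 + z}{2 z}$)
$n{\left(u,A \right)} = -2 + A u$ ($n{\left(u,A \right)} = -3 + \left(u A + 1\right) = -3 + \left(A u + 1\right) = -3 + \left(1 + A u\right) = -2 + A u$)
$l = -541$ ($l = 45 - 586 = -541$)
$n{\left(62,J{\left(-2 \right)} \right)} + l = \left(-2 + \frac{-10 - 2}{2 \left(-2\right)} 62\right) - 541 = \left(-2 + \frac{1}{2} \left(- \frac{1}{2}\right) \left(-12\right) 62\right) - 541 = \left(-2 + 3 \cdot 62\right) - 541 = \left(-2 + 186\right) - 541 = 184 - 541 = -357$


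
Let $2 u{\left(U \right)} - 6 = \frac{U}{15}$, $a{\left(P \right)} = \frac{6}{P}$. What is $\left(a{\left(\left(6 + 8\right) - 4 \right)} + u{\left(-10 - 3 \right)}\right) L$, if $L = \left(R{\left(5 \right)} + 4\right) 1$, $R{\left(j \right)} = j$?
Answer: $\frac{57}{2} \approx 28.5$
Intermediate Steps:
$L = 9$ ($L = \left(5 + 4\right) 1 = 9 \cdot 1 = 9$)
$u{\left(U \right)} = 3 + \frac{U}{30}$ ($u{\left(U \right)} = 3 + \frac{U \frac{1}{15}}{2} = 3 + \frac{\frac{1}{15} U}{2} = 3 + \frac{U}{30}$)
$\left(a{\left(\left(6 + 8\right) - 4 \right)} + u{\left(-10 - 3 \right)}\right) L = \left(\frac{6}{\left(6 + 8\right) - 4} + \left(3 + \frac{-10 - 3}{30}\right)\right) 9 = \left(\frac{6}{14 - 4} + \left(3 + \frac{1}{30} \left(-13\right)\right)\right) 9 = \left(\frac{6}{10} + \left(3 - \frac{13}{30}\right)\right) 9 = \left(6 \cdot \frac{1}{10} + \frac{77}{30}\right) 9 = \left(\frac{3}{5} + \frac{77}{30}\right) 9 = \frac{19}{6} \cdot 9 = \frac{57}{2}$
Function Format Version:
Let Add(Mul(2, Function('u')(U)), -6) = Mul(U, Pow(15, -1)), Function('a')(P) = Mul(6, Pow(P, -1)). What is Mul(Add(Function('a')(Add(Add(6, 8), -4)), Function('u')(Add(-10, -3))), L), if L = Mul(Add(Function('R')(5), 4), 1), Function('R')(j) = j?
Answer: Rational(57, 2) ≈ 28.500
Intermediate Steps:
L = 9 (L = Mul(Add(5, 4), 1) = Mul(9, 1) = 9)
Function('u')(U) = Add(3, Mul(Rational(1, 30), U)) (Function('u')(U) = Add(3, Mul(Rational(1, 2), Mul(U, Pow(15, -1)))) = Add(3, Mul(Rational(1, 2), Mul(U, Rational(1, 15)))) = Add(3, Mul(Rational(1, 2), Mul(Rational(1, 15), U))) = Add(3, Mul(Rational(1, 30), U)))
Mul(Add(Function('a')(Add(Add(6, 8), -4)), Function('u')(Add(-10, -3))), L) = Mul(Add(Mul(6, Pow(Add(Add(6, 8), -4), -1)), Add(3, Mul(Rational(1, 30), Add(-10, -3)))), 9) = Mul(Add(Mul(6, Pow(Add(14, -4), -1)), Add(3, Mul(Rational(1, 30), -13))), 9) = Mul(Add(Mul(6, Pow(10, -1)), Add(3, Rational(-13, 30))), 9) = Mul(Add(Mul(6, Rational(1, 10)), Rational(77, 30)), 9) = Mul(Add(Rational(3, 5), Rational(77, 30)), 9) = Mul(Rational(19, 6), 9) = Rational(57, 2)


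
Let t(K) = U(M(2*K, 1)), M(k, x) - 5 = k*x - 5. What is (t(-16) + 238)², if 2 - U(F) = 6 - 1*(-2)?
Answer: 53824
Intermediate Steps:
M(k, x) = k*x (M(k, x) = 5 + (k*x - 5) = 5 + (-5 + k*x) = k*x)
U(F) = -6 (U(F) = 2 - (6 - 1*(-2)) = 2 - (6 + 2) = 2 - 1*8 = 2 - 8 = -6)
t(K) = -6
(t(-16) + 238)² = (-6 + 238)² = 232² = 53824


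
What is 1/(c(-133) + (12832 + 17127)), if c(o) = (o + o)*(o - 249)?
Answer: 1/131571 ≈ 7.6005e-6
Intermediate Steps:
c(o) = 2*o*(-249 + o) (c(o) = (2*o)*(-249 + o) = 2*o*(-249 + o))
1/(c(-133) + (12832 + 17127)) = 1/(2*(-133)*(-249 - 133) + (12832 + 17127)) = 1/(2*(-133)*(-382) + 29959) = 1/(101612 + 29959) = 1/131571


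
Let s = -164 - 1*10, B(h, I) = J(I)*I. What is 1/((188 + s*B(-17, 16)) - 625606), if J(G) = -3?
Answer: -1/617066 ≈ -1.6206e-6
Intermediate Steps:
B(h, I) = -3*I
s = -174 (s = -164 - 10 = -174)
1/((188 + s*B(-17, 16)) - 625606) = 1/((188 - (-522)*16) - 625606) = 1/((188 - 174*(-48)) - 625606) = 1/((188 + 8352) - 625606) = 1/(8540 - 625606) = 1/(-617066) = -1/617066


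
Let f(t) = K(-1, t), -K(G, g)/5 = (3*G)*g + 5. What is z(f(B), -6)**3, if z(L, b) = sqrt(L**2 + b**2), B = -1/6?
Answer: 3169*sqrt(3169)/8 ≈ 22299.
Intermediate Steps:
B = -1/6 (B = -1*1/6 = -1/6 ≈ -0.16667)
K(G, g) = -25 - 15*G*g (K(G, g) = -5*((3*G)*g + 5) = -5*(3*G*g + 5) = -5*(5 + 3*G*g) = -25 - 15*G*g)
f(t) = -25 + 15*t (f(t) = -25 - 15*(-1)*t = -25 + 15*t)
z(f(B), -6)**3 = (sqrt((-25 + 15*(-1/6))**2 + (-6)**2))**3 = (sqrt((-25 - 5/2)**2 + 36))**3 = (sqrt((-55/2)**2 + 36))**3 = (sqrt(3025/4 + 36))**3 = (sqrt(3169/4))**3 = (sqrt(3169)/2)**3 = 3169*sqrt(3169)/8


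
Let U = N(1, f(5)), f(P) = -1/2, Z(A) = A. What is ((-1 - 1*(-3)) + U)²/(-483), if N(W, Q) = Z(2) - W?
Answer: -3/161 ≈ -0.018634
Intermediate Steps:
f(P) = -½ (f(P) = -1*½ = -½)
N(W, Q) = 2 - W
U = 1 (U = 2 - 1*1 = 2 - 1 = 1)
((-1 - 1*(-3)) + U)²/(-483) = ((-1 - 1*(-3)) + 1)²/(-483) = ((-1 + 3) + 1)²*(-1/483) = (2 + 1)²*(-1/483) = 3²*(-1/483) = 9*(-1/483) = -3/161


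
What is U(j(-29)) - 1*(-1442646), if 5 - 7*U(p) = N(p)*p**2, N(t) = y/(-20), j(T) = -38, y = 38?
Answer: 50506353/35 ≈ 1.4430e+6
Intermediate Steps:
N(t) = -19/10 (N(t) = 38/(-20) = 38*(-1/20) = -19/10)
U(p) = 5/7 + 19*p**2/70 (U(p) = 5/7 - (-19)*p**2/70 = 5/7 + 19*p**2/70)
U(j(-29)) - 1*(-1442646) = (5/7 + (19/70)*(-38)**2) - 1*(-1442646) = (5/7 + (19/70)*1444) + 1442646 = (5/7 + 13718/35) + 1442646 = 13743/35 + 1442646 = 50506353/35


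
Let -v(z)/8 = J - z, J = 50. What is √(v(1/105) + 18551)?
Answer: √200115615/105 ≈ 134.73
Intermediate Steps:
v(z) = -400 + 8*z (v(z) = -8*(50 - z) = -400 + 8*z)
√(v(1/105) + 18551) = √((-400 + 8/105) + 18551) = √(-41992/105 + 18551) = √(1905863/105) = √200115615/105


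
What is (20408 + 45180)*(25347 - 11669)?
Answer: 897112664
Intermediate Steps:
(20408 + 45180)*(25347 - 11669) = 65588*13678 = 897112664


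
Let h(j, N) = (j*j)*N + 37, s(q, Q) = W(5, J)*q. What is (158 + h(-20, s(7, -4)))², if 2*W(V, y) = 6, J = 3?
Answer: 73874025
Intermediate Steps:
W(V, y) = 3 (W(V, y) = (½)*6 = 3)
s(q, Q) = 3*q
h(j, N) = 37 + N*j² (h(j, N) = j²*N + 37 = N*j² + 37 = 37 + N*j²)
(158 + h(-20, s(7, -4)))² = (158 + (37 + (3*7)*(-20)²))² = (158 + (37 + 21*400))² = (158 + (37 + 8400))² = (158 + 8437)² = 8595² = 73874025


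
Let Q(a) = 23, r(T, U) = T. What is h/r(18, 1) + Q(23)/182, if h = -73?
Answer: -3218/819 ≈ -3.9292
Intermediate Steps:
h/r(18, 1) + Q(23)/182 = -73/18 + 23/182 = -3218/819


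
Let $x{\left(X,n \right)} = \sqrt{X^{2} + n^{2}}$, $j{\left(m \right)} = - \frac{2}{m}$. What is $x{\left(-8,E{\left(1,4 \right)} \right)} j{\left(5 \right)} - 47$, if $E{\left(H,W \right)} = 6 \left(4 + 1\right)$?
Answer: $-47 - \frac{4 \sqrt{241}}{5} \approx -59.419$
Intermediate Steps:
$E{\left(H,W \right)} = 30$ ($E{\left(H,W \right)} = 6 \cdot 5 = 30$)
$x{\left(-8,E{\left(1,4 \right)} \right)} j{\left(5 \right)} - 47 = \sqrt{\left(-8\right)^{2} + 30^{2}} \left(- \frac{2}{5}\right) - 47 = \sqrt{64 + 900} \left(\left(-2\right) \frac{1}{5}\right) - 47 = \sqrt{964} \left(- \frac{2}{5}\right) - 47 = 2 \sqrt{241} \left(- \frac{2}{5}\right) - 47 = - \frac{4 \sqrt{241}}{5} - 47 = -47 - \frac{4 \sqrt{241}}{5}$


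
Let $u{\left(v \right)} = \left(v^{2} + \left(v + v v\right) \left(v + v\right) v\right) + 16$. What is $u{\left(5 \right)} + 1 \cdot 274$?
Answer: $1815$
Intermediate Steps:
$u{\left(v \right)} = 16 + v^{2} + 2 v^{2} \left(v + v^{2}\right)$ ($u{\left(v \right)} = \left(v^{2} + \left(v + v^{2}\right) 2 v v\right) + 16 = \left(v^{2} + 2 v \left(v + v^{2}\right) v\right) + 16 = \left(v^{2} + 2 v^{2} \left(v + v^{2}\right)\right) + 16 = 16 + v^{2} + 2 v^{2} \left(v + v^{2}\right)$)
$u{\left(5 \right)} + 1 \cdot 274 = \left(16 + 5^{2} + 2 \cdot 5^{3} + 2 \cdot 5^{4}\right) + 1 \cdot 274 = \left(16 + 25 + 2 \cdot 125 + 2 \cdot 625\right) + 274 = \left(16 + 25 + 250 + 1250\right) + 274 = 1541 + 274 = 1815$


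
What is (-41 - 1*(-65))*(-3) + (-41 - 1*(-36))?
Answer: -77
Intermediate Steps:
(-41 - 1*(-65))*(-3) + (-41 - 1*(-36)) = (-41 + 65)*(-3) + (-41 + 36) = 24*(-3) - 5 = -72 - 5 = -77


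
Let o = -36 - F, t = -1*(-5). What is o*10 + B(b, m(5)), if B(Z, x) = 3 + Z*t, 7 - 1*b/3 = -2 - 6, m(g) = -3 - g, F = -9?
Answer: -42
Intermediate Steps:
t = 5
b = 45 (b = 21 - 3*(-2 - 6) = 21 - 3*(-8) = 21 + 24 = 45)
B(Z, x) = 3 + 5*Z (B(Z, x) = 3 + Z*5 = 3 + 5*Z)
o = -27 (o = -36 - 1*(-9) = -36 + 9 = -27)
o*10 + B(b, m(5)) = -27*10 + (3 + 5*45) = -270 + (3 + 225) = -270 + 228 = -42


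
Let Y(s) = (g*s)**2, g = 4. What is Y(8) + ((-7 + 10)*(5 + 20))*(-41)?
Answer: -2051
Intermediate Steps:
Y(s) = 16*s**2 (Y(s) = (4*s)**2 = 16*s**2)
Y(8) + ((-7 + 10)*(5 + 20))*(-41) = 16*8**2 + ((-7 + 10)*(5 + 20))*(-41) = 16*64 + (3*25)*(-41) = 1024 + 75*(-41) = 1024 - 3075 = -2051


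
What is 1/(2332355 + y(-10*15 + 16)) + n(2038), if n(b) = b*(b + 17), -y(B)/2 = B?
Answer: 9769235060071/2332623 ≈ 4.1881e+6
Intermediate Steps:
y(B) = -2*B
n(b) = b*(17 + b)
1/(2332355 + y(-10*15 + 16)) + n(2038) = 1/(2332355 - 2*(-10*15 + 16)) + 2038*(17 + 2038) = 1/(2332355 - 2*(-150 + 16)) + 2038*2055 = 1/(2332355 - 2*(-134)) + 4188090 = 1/(2332355 + 268) + 4188090 = 1/2332623 + 4188090 = 9769235060071/2332623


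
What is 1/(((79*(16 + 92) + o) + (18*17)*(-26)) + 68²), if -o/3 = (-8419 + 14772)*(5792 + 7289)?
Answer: -1/249305579 ≈ -4.0111e-9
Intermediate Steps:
o = -249310779 (o = -3*(-8419 + 14772)*(5792 + 7289) = -19059*13081 = -3*83103593 = -249310779)
1/(((79*(16 + 92) + o) + (18*17)*(-26)) + 68²) = 1/(((79*(16 + 92) - 249310779) + (18*17)*(-26)) + 68²) = 1/(((79*108 - 249310779) + 306*(-26)) + 4624) = 1/(((8532 - 249310779) - 7956) + 4624) = 1/((-249302247 - 7956) + 4624) = 1/(-249310203 + 4624) = 1/(-249305579) = -1/249305579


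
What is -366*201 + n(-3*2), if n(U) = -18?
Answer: -73584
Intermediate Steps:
-366*201 + n(-3*2) = -366*201 - 18 = -73566 - 18 = -73584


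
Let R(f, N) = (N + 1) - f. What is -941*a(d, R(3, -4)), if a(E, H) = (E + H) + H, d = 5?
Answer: 6587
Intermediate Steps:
R(f, N) = 1 + N - f (R(f, N) = (1 + N) - f = 1 + N - f)
a(E, H) = E + 2*H
-941*a(d, R(3, -4)) = -941*(5 + 2*(1 - 4 - 1*3)) = -941*(5 + 2*(1 - 4 - 3)) = -941*(5 + 2*(-6)) = -941*(5 - 12) = -941*(-7) = 6587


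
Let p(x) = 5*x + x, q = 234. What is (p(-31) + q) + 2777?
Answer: 2825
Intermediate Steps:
p(x) = 6*x
(p(-31) + q) + 2777 = (6*(-31) + 234) + 2777 = (-186 + 234) + 2777 = 48 + 2777 = 2825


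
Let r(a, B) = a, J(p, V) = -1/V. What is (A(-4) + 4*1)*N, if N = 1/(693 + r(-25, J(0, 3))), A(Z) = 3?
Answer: 7/668 ≈ 0.010479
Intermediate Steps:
N = 1/668 (N = 1/(693 - 25) = 1/668 ≈ 0.0014970)
(A(-4) + 4*1)*N = (3 + 4*1)*(1/668) = (3 + 4)*(1/668) = 7*(1/668) = 7/668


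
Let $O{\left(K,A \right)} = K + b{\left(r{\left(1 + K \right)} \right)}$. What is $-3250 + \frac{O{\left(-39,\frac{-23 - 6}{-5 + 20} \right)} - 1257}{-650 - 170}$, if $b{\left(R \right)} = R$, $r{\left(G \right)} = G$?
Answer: $- \frac{1331833}{410} \approx -3248.4$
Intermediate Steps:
$O{\left(K,A \right)} = 1 + 2 K$ ($O{\left(K,A \right)} = K + \left(1 + K\right) = 1 + 2 K$)
$-3250 + \frac{O{\left(-39,\frac{-23 - 6}{-5 + 20} \right)} - 1257}{-650 - 170} = -3250 + \frac{\left(1 + 2 \left(-39\right)\right) - 1257}{-650 - 170} = -3250 + \frac{\left(1 - 78\right) - 1257}{-820} = -3250 + \left(-77 - 1257\right) \left(- \frac{1}{820}\right) = -3250 - - \frac{667}{410} = -3250 + \frac{667}{410} = - \frac{1331833}{410}$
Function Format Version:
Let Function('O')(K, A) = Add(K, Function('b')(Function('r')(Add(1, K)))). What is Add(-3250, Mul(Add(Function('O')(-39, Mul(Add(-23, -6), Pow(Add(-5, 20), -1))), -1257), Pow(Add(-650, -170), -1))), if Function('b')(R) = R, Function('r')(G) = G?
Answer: Rational(-1331833, 410) ≈ -3248.4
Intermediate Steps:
Function('O')(K, A) = Add(1, Mul(2, K)) (Function('O')(K, A) = Add(K, Add(1, K)) = Add(1, Mul(2, K)))
Add(-3250, Mul(Add(Function('O')(-39, Mul(Add(-23, -6), Pow(Add(-5, 20), -1))), -1257), Pow(Add(-650, -170), -1))) = Add(-3250, Mul(Add(Add(1, Mul(2, -39)), -1257), Pow(Add(-650, -170), -1))) = Add(-3250, Mul(Add(Add(1, -78), -1257), Pow(-820, -1))) = Add(-3250, Mul(Add(-77, -1257), Rational(-1, 820))) = Add(-3250, Mul(-1334, Rational(-1, 820))) = Add(-3250, Rational(667, 410)) = Rational(-1331833, 410)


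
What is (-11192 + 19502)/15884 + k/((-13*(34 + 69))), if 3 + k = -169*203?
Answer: 278053565/10634338 ≈ 26.147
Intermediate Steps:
k = -34310 (k = -3 - 169*203 = -3 - 34307 = -34310)
(-11192 + 19502)/15884 + k/((-13*(34 + 69))) = (-11192 + 19502)/15884 - 34310*(-1/(13*(34 + 69))) = 8310*(1/15884) - 34310/((-13*103)) = 4155/7942 - 34310/(-1339) = 4155/7942 - 34310*(-1/1339) = 4155/7942 + 34310/1339 = 278053565/10634338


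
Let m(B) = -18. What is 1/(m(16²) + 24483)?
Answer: 1/24465 ≈ 4.0875e-5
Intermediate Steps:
1/(m(16²) + 24483) = 1/(-18 + 24483) = 1/24465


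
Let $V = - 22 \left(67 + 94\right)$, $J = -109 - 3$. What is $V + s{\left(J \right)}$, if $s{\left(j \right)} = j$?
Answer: $-3654$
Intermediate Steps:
$J = -112$
$V = -3542$ ($V = \left(-22\right) 161 = -3542$)
$V + s{\left(J \right)} = -3542 - 112 = -3654$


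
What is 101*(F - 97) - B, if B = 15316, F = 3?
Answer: -24810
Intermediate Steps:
101*(F - 97) - B = 101*(3 - 97) - 1*15316 = 101*(-94) - 15316 = -9494 - 15316 = -24810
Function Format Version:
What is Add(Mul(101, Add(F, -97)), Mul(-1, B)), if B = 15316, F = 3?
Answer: -24810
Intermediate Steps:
Add(Mul(101, Add(F, -97)), Mul(-1, B)) = Add(Mul(101, Add(3, -97)), Mul(-1, 15316)) = Add(Mul(101, -94), -15316) = Add(-9494, -15316) = -24810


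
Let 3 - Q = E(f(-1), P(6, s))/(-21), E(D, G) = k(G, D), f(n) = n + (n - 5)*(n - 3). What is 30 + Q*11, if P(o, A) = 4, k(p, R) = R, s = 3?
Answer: 1576/21 ≈ 75.048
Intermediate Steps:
f(n) = n + (-5 + n)*(-3 + n)
E(D, G) = D
Q = 86/21 (Q = 3 - (15 + (-1)² - 7*(-1))/(-21) = 3 - (15 + 1 + 7)*(-1)/21 = 3 - 23*(-1)/21 = 3 - 1*(-23/21) = 3 + 23/21 = 86/21 ≈ 4.0952)
30 + Q*11 = 30 + (86/21)*11 = 30 + 946/21 = 1576/21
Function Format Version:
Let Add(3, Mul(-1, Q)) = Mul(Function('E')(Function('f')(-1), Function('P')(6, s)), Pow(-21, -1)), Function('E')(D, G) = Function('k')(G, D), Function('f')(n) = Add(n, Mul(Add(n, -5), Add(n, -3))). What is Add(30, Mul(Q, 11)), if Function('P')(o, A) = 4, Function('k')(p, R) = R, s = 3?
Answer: Rational(1576, 21) ≈ 75.048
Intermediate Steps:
Function('f')(n) = Add(n, Mul(Add(-5, n), Add(-3, n)))
Function('E')(D, G) = D
Q = Rational(86, 21) (Q = Add(3, Mul(-1, Mul(Add(15, Pow(-1, 2), Mul(-7, -1)), Pow(-21, -1)))) = Add(3, Mul(-1, Mul(Add(15, 1, 7), Rational(-1, 21)))) = Add(3, Mul(-1, Mul(23, Rational(-1, 21)))) = Add(3, Mul(-1, Rational(-23, 21))) = Add(3, Rational(23, 21)) = Rational(86, 21) ≈ 4.0952)
Add(30, Mul(Q, 11)) = Add(30, Mul(Rational(86, 21), 11)) = Add(30, Rational(946, 21)) = Rational(1576, 21)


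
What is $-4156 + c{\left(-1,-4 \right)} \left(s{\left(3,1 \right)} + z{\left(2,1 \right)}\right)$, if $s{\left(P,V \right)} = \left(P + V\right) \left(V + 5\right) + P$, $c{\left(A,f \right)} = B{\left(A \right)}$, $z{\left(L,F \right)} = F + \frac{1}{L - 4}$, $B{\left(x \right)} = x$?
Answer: $- \frac{8367}{2} \approx -4183.5$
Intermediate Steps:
$z{\left(L,F \right)} = F + \frac{1}{-4 + L}$
$c{\left(A,f \right)} = A$
$s{\left(P,V \right)} = P + \left(5 + V\right) \left(P + V\right)$ ($s{\left(P,V \right)} = \left(P + V\right) \left(5 + V\right) + P = \left(5 + V\right) \left(P + V\right) + P = P + \left(5 + V\right) \left(P + V\right)$)
$-4156 + c{\left(-1,-4 \right)} \left(s{\left(3,1 \right)} + z{\left(2,1 \right)}\right) = -4156 - \left(\left(1^{2} + 5 \cdot 1 + 6 \cdot 3 + 3 \cdot 1\right) + \frac{1 - 4 + 1 \cdot 2}{-4 + 2}\right) = -4156 - \left(\left(1 + 5 + 18 + 3\right) + \frac{1 - 4 + 2}{-2}\right) = -4156 - \left(27 - - \frac{1}{2}\right) = -4156 - \left(27 + \frac{1}{2}\right) = -4156 - \frac{55}{2} = - \frac{8367}{2}$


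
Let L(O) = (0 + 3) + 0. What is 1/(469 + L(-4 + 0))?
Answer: 1/472 ≈ 0.0021186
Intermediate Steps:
L(O) = 3 (L(O) = 3 + 0 = 3)
1/(469 + L(-4 + 0)) = 1/(469 + 3) = 1/472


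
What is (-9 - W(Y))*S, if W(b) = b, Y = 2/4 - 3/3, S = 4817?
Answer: -81889/2 ≈ -40945.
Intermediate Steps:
Y = -½ (Y = 2*(¼) - 3*⅓ = ½ - 1 = -½ ≈ -0.50000)
(-9 - W(Y))*S = (-9 - 1*(-½))*4817 = (-9 + ½)*4817 = -17/2*4817 = -81889/2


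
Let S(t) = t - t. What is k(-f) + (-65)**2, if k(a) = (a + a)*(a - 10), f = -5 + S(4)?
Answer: 4175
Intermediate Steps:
S(t) = 0
f = -5 (f = -5 + 0 = -5)
k(a) = 2*a*(-10 + a) (k(a) = (2*a)*(-10 + a) = 2*a*(-10 + a))
k(-f) + (-65)**2 = 2*(-1*(-5))*(-10 - 1*(-5)) + (-65)**2 = 2*5*(-10 + 5) + 4225 = 2*5*(-5) + 4225 = -50 + 4225 = 4175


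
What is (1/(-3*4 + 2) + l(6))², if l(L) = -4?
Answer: 1681/100 ≈ 16.810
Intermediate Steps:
(1/(-3*4 + 2) + l(6))² = (1/(-3*4 + 2) - 4)² = (1/(-12 + 2) - 4)² = (1/(-10) - 4)² = (-⅒ - 4)² = (-41/10)² = 1681/100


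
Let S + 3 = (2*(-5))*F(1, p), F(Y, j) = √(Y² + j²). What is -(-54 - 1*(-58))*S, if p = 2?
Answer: 12 + 40*√5 ≈ 101.44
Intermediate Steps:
S = -3 - 10*√5 (S = -3 + (2*(-5))*√(1² + 2²) = -3 - 10*√(1 + 4) = -3 - 10*√5 ≈ -25.361)
-(-54 - 1*(-58))*S = -(-54 - 1*(-58))*(-3 - 10*√5) = -(-54 + 58)*(-3 - 10*√5) = -4*(-3 - 10*√5) = -(-12 - 40*√5) = 12 + 40*√5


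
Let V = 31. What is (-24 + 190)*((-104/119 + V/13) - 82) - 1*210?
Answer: -20994692/1547 ≈ -13571.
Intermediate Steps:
(-24 + 190)*((-104/119 + V/13) - 82) - 1*210 = (-24 + 190)*((-104/119 + 31/13) - 82) - 1*210 = 166*((-104*1/119 + 31*(1/13)) - 82) - 210 = 166*((-104/119 + 31/13) - 82) - 210 = 166*(2337/1547 - 82) - 210 = 166*(-124517/1547) - 210 = -20669822/1547 - 210 = -20994692/1547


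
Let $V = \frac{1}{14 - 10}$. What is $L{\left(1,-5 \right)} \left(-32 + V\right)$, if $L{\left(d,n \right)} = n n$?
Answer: $- \frac{3175}{4} \approx -793.75$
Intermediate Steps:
$L{\left(d,n \right)} = n^{2}$
$V = \frac{1}{4} \approx 0.25$
$L{\left(1,-5 \right)} \left(-32 + V\right) = \left(-5\right)^{2} \left(-32 + \frac{1}{4}\right) = 25 \left(- \frac{127}{4}\right) = - \frac{3175}{4}$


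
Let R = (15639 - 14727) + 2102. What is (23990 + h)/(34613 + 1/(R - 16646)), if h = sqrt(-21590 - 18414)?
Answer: 65406336/94368883 + 27264*I*sqrt(10001)/471844415 ≈ 0.69309 + 0.0057785*I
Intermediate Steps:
R = 3014 (R = 912 + 2102 = 3014)
h = 2*I*sqrt(10001) (h = sqrt(-40004) = 2*I*sqrt(10001) ≈ 200.01*I)
(23990 + h)/(34613 + 1/(R - 16646)) = (23990 + 2*I*sqrt(10001))/(34613 + 1/(3014 - 16646)) = (23990 + 2*I*sqrt(10001))/(34613 + 1/(-13632)) = (23990 + 2*I*sqrt(10001))/(34613 - 1/13632) = (23990 + 2*I*sqrt(10001))/(471844415/13632) = (23990 + 2*I*sqrt(10001))*(13632/471844415) = 65406336/94368883 + 27264*I*sqrt(10001)/471844415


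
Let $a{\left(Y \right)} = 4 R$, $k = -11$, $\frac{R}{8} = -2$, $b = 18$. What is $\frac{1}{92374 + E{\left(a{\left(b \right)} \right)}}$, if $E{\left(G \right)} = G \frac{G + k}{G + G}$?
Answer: $\frac{2}{184673} \approx 1.083 \cdot 10^{-5}$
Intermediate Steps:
$R = -16$ ($R = 8 \left(-2\right) = -16$)
$a{\left(Y \right)} = -64$ ($a{\left(Y \right)} = 4 \left(-16\right) = -64$)
$E{\left(G \right)} = - \frac{11}{2} + \frac{G}{2}$ ($E{\left(G \right)} = G \frac{G - 11}{G + G} = G \frac{-11 + G}{2 G} = - \frac{11}{2} + \frac{G}{2}$)
$\frac{1}{92374 + E{\left(a{\left(b \right)} \right)}} = \frac{1}{92374 + \left(- \frac{11}{2} + \frac{1}{2} \left(-64\right)\right)} = \frac{1}{92374 - \frac{75}{2}} = \frac{1}{\frac{184673}{2}} = \frac{2}{184673}$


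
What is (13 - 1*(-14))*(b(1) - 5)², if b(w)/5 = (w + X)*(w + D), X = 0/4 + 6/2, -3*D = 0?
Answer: 6075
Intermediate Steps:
D = 0 (D = -⅓*0 = 0)
X = 3 (X = 0*(¼) + 6*(½) = 0 + 3 = 3)
b(w) = 5*w*(3 + w) (b(w) = 5*((w + 3)*(w + 0)) = 5*((3 + w)*w) = 5*(w*(3 + w)) = 5*w*(3 + w))
(13 - 1*(-14))*(b(1) - 5)² = (13 - 1*(-14))*(5*1*(3 + 1) - 5)² = (13 + 14)*(5*1*4 - 5)² = 27*(20 - 5)² = 27*15² = 27*225 = 6075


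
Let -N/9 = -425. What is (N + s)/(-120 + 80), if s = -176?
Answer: -3649/40 ≈ -91.225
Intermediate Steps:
N = 3825 (N = -9*(-425) = 3825)
(N + s)/(-120 + 80) = (3825 - 176)/(-120 + 80) = 3649/(-40) = 3649*(-1/40) = -3649/40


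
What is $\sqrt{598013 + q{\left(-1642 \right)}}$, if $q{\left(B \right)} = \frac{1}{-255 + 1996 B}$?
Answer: $\frac{\sqrt{6424592439855093910}}{3277687} \approx 773.31$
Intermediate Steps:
$\sqrt{598013 + q{\left(-1642 \right)}} = \sqrt{598013 + \frac{1}{-255 + 1996 \left(-1642\right)}} = \sqrt{598013 + \frac{1}{-255 - 3277432}} = \sqrt{598013 + \frac{1}{-3277687}} = \sqrt{598013 - \frac{1}{3277687}} = \sqrt{\frac{1960099435930}{3277687}} = \frac{\sqrt{6424592439855093910}}{3277687}$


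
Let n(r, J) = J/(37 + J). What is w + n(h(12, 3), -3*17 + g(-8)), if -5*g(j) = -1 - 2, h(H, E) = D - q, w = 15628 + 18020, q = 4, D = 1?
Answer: 2254668/67 ≈ 33652.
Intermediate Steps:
w = 33648
h(H, E) = -3 (h(H, E) = 1 - 1*4 = 1 - 4 = -3)
g(j) = 3/5 (g(j) = -(-1 - 2)/5 = -1/5*(-3) = 3/5)
w + n(h(12, 3), -3*17 + g(-8)) = 33648 + (-3*17 + 3/5)/(37 + (-3*17 + 3/5)) = 33648 + (-51 + 3/5)/(37 + (-51 + 3/5)) = 33648 - 252/(5*(37 - 252/5)) = 33648 - 252/(5*(-67/5)) = 33648 - 252/5*(-5/67) = 33648 + 252/67 = 2254668/67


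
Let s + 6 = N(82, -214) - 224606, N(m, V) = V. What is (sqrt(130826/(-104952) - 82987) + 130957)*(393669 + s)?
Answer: 22111172751 + 281405*I*sqrt(2285272719231)/8746 ≈ 2.2111e+10 + 4.864e+7*I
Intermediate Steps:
s = -224826 (s = -6 + (-214 - 224606) = -6 - 224820 = -224826)
(sqrt(130826/(-104952) - 82987) + 130957)*(393669 + s) = (sqrt(130826/(-104952) - 82987) + 130957)*(393669 - 224826) = (sqrt(130826*(-1/104952) - 82987) + 130957)*168843 = (sqrt(-65413/52476 - 82987) + 130957)*168843 = (sqrt(-4354891225/52476) + 130957)*168843 = (5*I*sqrt(2285272719231)/26238 + 130957)*168843 = (130957 + 5*I*sqrt(2285272719231)/26238)*168843 = 22111172751 + 281405*I*sqrt(2285272719231)/8746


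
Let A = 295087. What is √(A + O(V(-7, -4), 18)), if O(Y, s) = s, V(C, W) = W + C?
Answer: √295105 ≈ 543.24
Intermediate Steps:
V(C, W) = C + W
√(A + O(V(-7, -4), 18)) = √(295087 + 18) = √295105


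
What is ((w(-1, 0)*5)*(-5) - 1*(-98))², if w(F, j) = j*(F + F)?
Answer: 9604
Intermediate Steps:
w(F, j) = 2*F*j (w(F, j) = j*(2*F) = 2*F*j)
((w(-1, 0)*5)*(-5) - 1*(-98))² = (((2*(-1)*0)*5)*(-5) - 1*(-98))² = ((0*5)*(-5) + 98)² = (0*(-5) + 98)² = (0 + 98)² = 98² = 9604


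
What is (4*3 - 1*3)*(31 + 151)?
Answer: 1638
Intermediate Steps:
(4*3 - 1*3)*(31 + 151) = (12 - 3)*182 = 9*182 = 1638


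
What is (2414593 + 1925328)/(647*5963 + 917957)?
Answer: 4339921/4776018 ≈ 0.90869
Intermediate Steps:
(2414593 + 1925328)/(647*5963 + 917957) = 4339921/(3858061 + 917957) = 4339921/4776018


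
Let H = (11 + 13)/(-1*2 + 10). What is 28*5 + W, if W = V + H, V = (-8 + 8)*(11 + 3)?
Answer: 143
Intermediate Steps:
H = 3 (H = 24/(-2 + 10) = 24/8 = 24*(⅛) = 3)
V = 0 (V = 0*14 = 0)
W = 3 (W = 0 + 3 = 3)
28*5 + W = 28*5 + 3 = 140 + 3 = 143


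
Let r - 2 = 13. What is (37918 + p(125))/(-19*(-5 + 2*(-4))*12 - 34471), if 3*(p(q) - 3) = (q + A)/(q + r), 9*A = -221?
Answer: -35835571/29774115 ≈ -1.2036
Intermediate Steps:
r = 15 (r = 2 + 13 = 15)
A = -221/9 (A = (1/9)*(-221) = -221/9 ≈ -24.556)
p(q) = 3 + (-221/9 + q)/(3*(15 + q)) (p(q) = 3 + ((q - 221/9)/(q + 15))/3 = 3 + ((-221/9 + q)/(15 + q))/3 = 3 + (-221/9 + q)/(3*(15 + q)))
(37918 + p(125))/(-19*(-5 + 2*(-4))*12 - 34471) = (37918 + 2*(497 + 45*125)/(27*(15 + 125)))/(-19*(-5 + 2*(-4))*12 - 34471) = (37918 + (2/27)*(497 + 5625)/140)/(-19*(-5 - 8)*12 - 34471) = (37918 + (2/27)*(1/140)*6122)/(-19*(-13)*12 - 34471) = (37918 + 3061/945)/(247*12 - 34471) = 35835571/(945*(2964 - 34471)) = (35835571/945)/(-31507) = (35835571/945)*(-1/31507) = -35835571/29774115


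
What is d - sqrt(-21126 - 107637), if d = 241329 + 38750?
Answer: 280079 - 3*I*sqrt(14307) ≈ 2.8008e+5 - 358.84*I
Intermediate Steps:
d = 280079
d - sqrt(-21126 - 107637) = 280079 - sqrt(-21126 - 107637) = 280079 - sqrt(-128763) = 280079 - 3*I*sqrt(14307)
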